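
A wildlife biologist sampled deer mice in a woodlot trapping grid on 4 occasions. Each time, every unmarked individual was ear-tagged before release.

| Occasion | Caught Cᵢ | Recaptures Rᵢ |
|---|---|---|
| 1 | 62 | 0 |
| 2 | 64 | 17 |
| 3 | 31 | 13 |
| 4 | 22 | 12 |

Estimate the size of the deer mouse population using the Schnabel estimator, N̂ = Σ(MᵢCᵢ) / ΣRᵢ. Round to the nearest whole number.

Marked at large before each occasion: Mᵢ = Σⱼ<ᵢ (Cⱼ − Rⱼ) → M1=0, M2=62, M3=109, M4=127
Σ MᵢCᵢ = 0·62 + 62·64 + 109·31 + 127·22 = 0 + 3968 + 3379 + 2794 = 10141
Σ Rᵢ = 0 + 17 + 13 + 12 = 42
N̂ = 10141 / 42 ≈ 241.45 → 241

N ≈ 241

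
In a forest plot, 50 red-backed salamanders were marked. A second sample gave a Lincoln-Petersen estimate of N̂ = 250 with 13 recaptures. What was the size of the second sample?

C = 65

From N = M·C/R: C = N·R / M = 250·13 / 50 = 3250 / 50 = 65.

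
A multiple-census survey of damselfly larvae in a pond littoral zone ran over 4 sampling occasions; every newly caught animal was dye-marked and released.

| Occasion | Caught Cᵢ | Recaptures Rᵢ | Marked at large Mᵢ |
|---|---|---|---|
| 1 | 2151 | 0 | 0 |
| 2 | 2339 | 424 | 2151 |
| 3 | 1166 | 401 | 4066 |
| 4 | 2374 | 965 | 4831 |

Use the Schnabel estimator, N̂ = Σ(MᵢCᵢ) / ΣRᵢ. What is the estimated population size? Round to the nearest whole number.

N ≈ 11,866

Σ MᵢCᵢ = 0·2151 + 2151·2339 + 4066·1166 + 4831·2374 = 0 + 5031189 + 4740956 + 11468794 = 21240939
Σ Rᵢ = 0 + 424 + 401 + 965 = 1790
N̂ = 21240939 / 1790 ≈ 11866.4 → 11866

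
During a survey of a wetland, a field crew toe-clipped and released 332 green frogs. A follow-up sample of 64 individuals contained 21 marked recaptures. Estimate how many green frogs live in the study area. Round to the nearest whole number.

The marked fraction in the recapture sample should equal the marked fraction in the population: 21/64 = 332/N.
N = (332 × 64) / 21 = 21248 / 21 ≈ 1011.8 → 1012

N ≈ 1012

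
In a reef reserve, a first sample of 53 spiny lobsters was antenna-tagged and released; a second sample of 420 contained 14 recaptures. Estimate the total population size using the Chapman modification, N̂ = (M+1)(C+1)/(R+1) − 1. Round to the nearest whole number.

N̂ = (53+1)(420+1)/(14+1) − 1 = 54·421/15 − 1
= 22734/15 − 1 ≈ 1515.6 − 1 ≈ 1514.6 → 1515

N ≈ 1515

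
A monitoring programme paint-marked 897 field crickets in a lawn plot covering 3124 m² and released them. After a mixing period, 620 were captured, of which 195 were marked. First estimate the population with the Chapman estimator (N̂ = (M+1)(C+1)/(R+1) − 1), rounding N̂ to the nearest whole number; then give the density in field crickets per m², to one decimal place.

density ≈ 0.9 field crickets per m²

N̂ = 898·621/196 − 1 = 557658/196 − 1 ≈ 2844.2 → 2844
Density = N̂ / area = 2844 / 3124 ≈ 0.91 → 0.9 per m²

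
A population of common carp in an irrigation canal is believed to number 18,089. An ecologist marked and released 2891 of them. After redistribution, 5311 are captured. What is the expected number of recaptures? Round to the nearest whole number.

Expected recaptures E[R] = M·C / N.
E[R] = 2891 × 5311 / 18089 = 15354101 / 18089 ≈ 848.8 → 849

expected recaptures ≈ 849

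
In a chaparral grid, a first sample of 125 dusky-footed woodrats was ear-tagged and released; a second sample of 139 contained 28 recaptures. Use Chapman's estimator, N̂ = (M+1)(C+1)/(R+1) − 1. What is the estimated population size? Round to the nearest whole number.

N ≈ 607

N̂ = (125+1)(139+1)/(28+1) − 1 = 126·140/29 − 1
= 17640/29 − 1 ≈ 608.3 − 1 ≈ 607.3 → 607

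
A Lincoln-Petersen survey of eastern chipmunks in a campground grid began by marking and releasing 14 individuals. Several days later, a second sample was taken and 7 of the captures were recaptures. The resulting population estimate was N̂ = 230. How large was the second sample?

C = 115

From N = M·C/R: C = N·R / M = 230·7 / 14 = 1610 / 14 = 115.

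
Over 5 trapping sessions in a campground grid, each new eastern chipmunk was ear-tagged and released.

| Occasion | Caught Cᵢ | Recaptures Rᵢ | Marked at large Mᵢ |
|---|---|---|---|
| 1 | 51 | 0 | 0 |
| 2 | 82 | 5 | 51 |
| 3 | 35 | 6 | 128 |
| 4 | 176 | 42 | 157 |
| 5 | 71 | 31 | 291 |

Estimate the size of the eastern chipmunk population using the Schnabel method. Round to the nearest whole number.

N ≈ 678

Σ MᵢCᵢ = 0·51 + 51·82 + 128·35 + 157·176 + 291·71 = 0 + 4182 + 4480 + 27632 + 20661 = 56955
Σ Rᵢ = 0 + 5 + 6 + 42 + 31 = 84
N̂ = 56955 / 84 ≈ 678.0 → 678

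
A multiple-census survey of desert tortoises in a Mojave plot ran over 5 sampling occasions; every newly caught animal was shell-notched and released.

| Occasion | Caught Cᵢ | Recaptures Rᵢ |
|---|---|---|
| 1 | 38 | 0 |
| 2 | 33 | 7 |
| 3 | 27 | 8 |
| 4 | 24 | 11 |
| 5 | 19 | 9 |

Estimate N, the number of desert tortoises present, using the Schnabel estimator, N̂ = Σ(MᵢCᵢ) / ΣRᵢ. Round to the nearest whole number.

Marked at large before each occasion: Mᵢ = Σⱼ<ᵢ (Cⱼ − Rⱼ) → M1=0, M2=38, M3=64, M4=83, M5=96
Σ MᵢCᵢ = 0·38 + 38·33 + 64·27 + 83·24 + 96·19 = 0 + 1254 + 1728 + 1992 + 1824 = 6798
Σ Rᵢ = 0 + 7 + 8 + 11 + 9 = 35
N̂ = 6798 / 35 ≈ 194.2 → 194

N ≈ 194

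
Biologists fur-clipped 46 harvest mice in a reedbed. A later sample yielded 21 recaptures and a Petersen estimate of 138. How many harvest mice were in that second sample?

C = 63

From N = M·C/R: C = N·R / M = 138·21 / 46 = 2898 / 46 = 63.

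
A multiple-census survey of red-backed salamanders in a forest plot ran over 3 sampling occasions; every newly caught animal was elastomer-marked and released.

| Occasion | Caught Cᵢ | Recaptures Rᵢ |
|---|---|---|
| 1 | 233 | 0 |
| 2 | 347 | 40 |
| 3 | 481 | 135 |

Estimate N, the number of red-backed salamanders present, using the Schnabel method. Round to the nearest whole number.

Marked at large before each occasion: Mᵢ = Σⱼ<ᵢ (Cⱼ − Rⱼ) → M1=0, M2=233, M3=540
Σ MᵢCᵢ = 0·233 + 233·347 + 540·481 = 0 + 80851 + 259740 = 340591
Σ Rᵢ = 0 + 40 + 135 = 175
N̂ = 340591 / 175 ≈ 1946.2 → 1946

N ≈ 1946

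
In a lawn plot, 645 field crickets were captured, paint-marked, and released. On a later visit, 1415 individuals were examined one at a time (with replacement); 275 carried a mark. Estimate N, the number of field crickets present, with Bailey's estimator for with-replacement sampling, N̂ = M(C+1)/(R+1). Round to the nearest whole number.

N̂ = 645·(1415+1)/(275+1) = 645·1416/276 = 913320/276 ≈ 3309.1 → 3309

N ≈ 3309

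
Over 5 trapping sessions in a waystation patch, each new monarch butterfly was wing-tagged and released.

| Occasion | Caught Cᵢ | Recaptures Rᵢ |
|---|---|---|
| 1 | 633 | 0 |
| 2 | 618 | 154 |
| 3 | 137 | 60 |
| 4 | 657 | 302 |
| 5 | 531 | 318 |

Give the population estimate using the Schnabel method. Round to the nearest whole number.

N ≈ 2548

Marked at large before each occasion: Mᵢ = Σⱼ<ᵢ (Cⱼ − Rⱼ) → M1=0, M2=633, M3=1097, M4=1174, M5=1529
Σ MᵢCᵢ = 0·633 + 633·618 + 1097·137 + 1174·657 + 1529·531 = 0 + 391194 + 150289 + 771318 + 811899 = 2124700
Σ Rᵢ = 0 + 154 + 60 + 302 + 318 = 834
N̂ = 2124700 / 834 ≈ 2547.6 → 2548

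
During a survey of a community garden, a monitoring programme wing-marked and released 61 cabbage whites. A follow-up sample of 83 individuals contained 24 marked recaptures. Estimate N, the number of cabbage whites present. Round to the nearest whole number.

N = (61 × 83) / 24 = 5063 / 24 ≈ 211.0 → 211

N ≈ 211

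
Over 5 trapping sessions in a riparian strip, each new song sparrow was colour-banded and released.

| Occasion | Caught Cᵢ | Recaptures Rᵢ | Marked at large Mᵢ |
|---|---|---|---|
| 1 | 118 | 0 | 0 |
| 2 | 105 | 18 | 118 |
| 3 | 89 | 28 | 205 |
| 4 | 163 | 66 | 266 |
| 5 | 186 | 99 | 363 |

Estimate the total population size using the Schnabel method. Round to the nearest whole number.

N ≈ 671

Σ MᵢCᵢ = 0·118 + 118·105 + 205·89 + 266·163 + 363·186 = 0 + 12390 + 18245 + 43358 + 67518 = 141511
Σ Rᵢ = 0 + 18 + 28 + 66 + 99 = 211
N̂ = 141511 / 211 ≈ 670.7 → 671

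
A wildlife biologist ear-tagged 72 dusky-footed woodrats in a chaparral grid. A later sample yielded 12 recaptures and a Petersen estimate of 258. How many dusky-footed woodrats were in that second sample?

From N = M·C/R: C = N·R / M = 258·12 / 72 = 3096 / 72 = 43.

C = 43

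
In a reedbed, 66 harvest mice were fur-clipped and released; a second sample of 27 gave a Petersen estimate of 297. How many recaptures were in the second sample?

R = 6

From N = M·C/R: R = M·C / N = 66·27 / 297 = 1782 / 297 = 6.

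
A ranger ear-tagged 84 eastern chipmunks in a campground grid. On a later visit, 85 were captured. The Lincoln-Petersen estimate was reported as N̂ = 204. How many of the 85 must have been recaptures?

From N = M·C/R: R = M·C / N = 84·85 / 204 = 7140 / 204 = 35.

R = 35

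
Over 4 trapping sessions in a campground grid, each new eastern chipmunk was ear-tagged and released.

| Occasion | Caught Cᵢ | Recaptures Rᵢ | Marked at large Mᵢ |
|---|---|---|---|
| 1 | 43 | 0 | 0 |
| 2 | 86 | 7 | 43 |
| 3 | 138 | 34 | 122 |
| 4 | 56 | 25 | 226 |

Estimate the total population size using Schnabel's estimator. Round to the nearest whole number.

Σ MᵢCᵢ = 0·43 + 43·86 + 122·138 + 226·56 = 0 + 3698 + 16836 + 12656 = 33190
Σ Rᵢ = 0 + 7 + 34 + 25 = 66
N̂ = 33190 / 66 ≈ 502.9 → 503

N ≈ 503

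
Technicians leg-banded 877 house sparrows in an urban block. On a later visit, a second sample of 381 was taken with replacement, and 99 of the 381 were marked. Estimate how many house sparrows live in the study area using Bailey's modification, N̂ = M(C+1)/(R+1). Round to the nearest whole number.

N̂ = 877·(381+1)/(99+1) = 877·382/100 = 335014/100 ≈ 3350.1 → 3350

N ≈ 3350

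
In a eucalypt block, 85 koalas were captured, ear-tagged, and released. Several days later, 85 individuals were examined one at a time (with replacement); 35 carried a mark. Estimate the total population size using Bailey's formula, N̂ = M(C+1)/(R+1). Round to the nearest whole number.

N ≈ 203

N̂ = 85·(85+1)/(35+1) = 85·86/36 = 7310/36 ≈ 203.1 → 203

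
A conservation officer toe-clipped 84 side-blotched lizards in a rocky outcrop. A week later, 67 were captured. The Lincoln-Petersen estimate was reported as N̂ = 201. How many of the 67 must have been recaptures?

From N = M·C/R: R = M·C / N = 84·67 / 201 = 5628 / 201 = 28.

R = 28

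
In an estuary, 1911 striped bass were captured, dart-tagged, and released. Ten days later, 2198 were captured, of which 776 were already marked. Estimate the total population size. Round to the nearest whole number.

N ≈ 5413

N = (1911 × 2198) / 776 = 4200378 / 776 ≈ 5412.9 → 5413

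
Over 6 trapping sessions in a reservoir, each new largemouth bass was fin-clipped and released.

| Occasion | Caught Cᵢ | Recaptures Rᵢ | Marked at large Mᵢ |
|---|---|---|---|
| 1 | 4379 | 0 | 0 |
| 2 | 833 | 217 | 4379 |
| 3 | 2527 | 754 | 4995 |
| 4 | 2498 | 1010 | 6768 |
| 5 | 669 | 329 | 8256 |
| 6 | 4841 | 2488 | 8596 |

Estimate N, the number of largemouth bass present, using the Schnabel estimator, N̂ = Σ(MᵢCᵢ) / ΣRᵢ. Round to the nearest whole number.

N ≈ 16,739

Σ MᵢCᵢ = 0·4379 + 4379·833 + 4995·2527 + 6768·2498 + 8256·669 + 8596·4841 = 0 + 3647707 + 12622365 + 16906464 + 5523264 + 41613236 = 80313036
Σ Rᵢ = 0 + 217 + 754 + 1010 + 329 + 2488 = 4798
N̂ = 80313036 / 4798 ≈ 16738.9 → 16739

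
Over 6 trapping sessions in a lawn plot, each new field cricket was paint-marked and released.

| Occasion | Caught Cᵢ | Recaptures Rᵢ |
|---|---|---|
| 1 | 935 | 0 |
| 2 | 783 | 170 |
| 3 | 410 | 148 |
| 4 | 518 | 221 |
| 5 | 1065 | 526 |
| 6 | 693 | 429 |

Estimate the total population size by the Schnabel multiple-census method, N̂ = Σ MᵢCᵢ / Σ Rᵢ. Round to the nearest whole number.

Marked at large before each occasion: Mᵢ = Σⱼ<ᵢ (Cⱼ − Rⱼ) → M1=0, M2=935, M3=1548, M4=1810, M5=2107, M6=2646
Σ MᵢCᵢ = 0·935 + 935·783 + 1548·410 + 1810·518 + 2107·1065 + 2646·693 = 0 + 732105 + 634680 + 937580 + 2243955 + 1833678 = 6381998
Σ Rᵢ = 0 + 170 + 148 + 221 + 526 + 429 = 1494
N̂ = 6381998 / 1494 ≈ 4271.8 → 4272

N ≈ 4272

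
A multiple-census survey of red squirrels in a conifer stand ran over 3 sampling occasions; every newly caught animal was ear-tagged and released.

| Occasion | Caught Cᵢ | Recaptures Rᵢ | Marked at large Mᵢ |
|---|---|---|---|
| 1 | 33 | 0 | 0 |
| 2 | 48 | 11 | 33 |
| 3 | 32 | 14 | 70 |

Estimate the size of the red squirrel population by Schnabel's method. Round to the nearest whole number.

Σ MᵢCᵢ = 0·33 + 33·48 + 70·32 = 0 + 1584 + 2240 = 3824
Σ Rᵢ = 0 + 11 + 14 = 25
N̂ = 3824 / 25 ≈ 153.0 → 153

N ≈ 153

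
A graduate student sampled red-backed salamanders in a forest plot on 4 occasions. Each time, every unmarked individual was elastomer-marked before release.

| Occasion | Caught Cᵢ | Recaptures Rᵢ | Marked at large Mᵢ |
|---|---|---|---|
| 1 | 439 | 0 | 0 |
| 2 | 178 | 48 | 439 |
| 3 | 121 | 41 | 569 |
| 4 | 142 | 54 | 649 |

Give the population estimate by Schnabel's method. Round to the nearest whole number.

Σ MᵢCᵢ = 0·439 + 439·178 + 569·121 + 649·142 = 0 + 78142 + 68849 + 92158 = 239149
Σ Rᵢ = 0 + 48 + 41 + 54 = 143
N̂ = 239149 / 143 ≈ 1672.4 → 1672

N ≈ 1672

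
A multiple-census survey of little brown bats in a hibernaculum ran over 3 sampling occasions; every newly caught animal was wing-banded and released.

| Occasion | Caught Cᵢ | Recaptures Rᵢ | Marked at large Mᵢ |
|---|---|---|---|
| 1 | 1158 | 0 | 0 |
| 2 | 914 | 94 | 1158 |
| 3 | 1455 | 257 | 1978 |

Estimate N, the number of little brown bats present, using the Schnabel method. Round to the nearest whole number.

Σ MᵢCᵢ = 0·1158 + 1158·914 + 1978·1455 = 0 + 1058412 + 2877990 = 3936402
Σ Rᵢ = 0 + 94 + 257 = 351
N̂ = 3936402 / 351 ≈ 11214.8 → 11215

N ≈ 11,215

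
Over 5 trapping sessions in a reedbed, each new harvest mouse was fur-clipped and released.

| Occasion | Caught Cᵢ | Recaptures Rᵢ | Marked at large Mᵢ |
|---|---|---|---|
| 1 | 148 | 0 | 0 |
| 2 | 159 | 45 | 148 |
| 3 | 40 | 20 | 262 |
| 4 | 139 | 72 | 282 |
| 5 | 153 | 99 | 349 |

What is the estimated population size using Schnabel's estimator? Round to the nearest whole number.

N ≈ 536

Σ MᵢCᵢ = 0·148 + 148·159 + 262·40 + 282·139 + 349·153 = 0 + 23532 + 10480 + 39198 + 53397 = 126607
Σ Rᵢ = 0 + 45 + 20 + 72 + 99 = 236
N̂ = 126607 / 236 ≈ 536.47 → 536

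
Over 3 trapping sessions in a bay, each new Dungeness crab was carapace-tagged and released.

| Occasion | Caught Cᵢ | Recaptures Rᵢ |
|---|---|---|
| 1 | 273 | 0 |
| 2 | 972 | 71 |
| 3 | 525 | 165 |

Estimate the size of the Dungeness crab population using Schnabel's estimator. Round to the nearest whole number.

Marked at large before each occasion: Mᵢ = Σⱼ<ᵢ (Cⱼ − Rⱼ) → M1=0, M2=273, M3=1174
Σ MᵢCᵢ = 0·273 + 273·972 + 1174·525 = 0 + 265356 + 616350 = 881706
Σ Rᵢ = 0 + 71 + 165 = 236
N̂ = 881706 / 236 ≈ 3736.0 → 3736

N ≈ 3736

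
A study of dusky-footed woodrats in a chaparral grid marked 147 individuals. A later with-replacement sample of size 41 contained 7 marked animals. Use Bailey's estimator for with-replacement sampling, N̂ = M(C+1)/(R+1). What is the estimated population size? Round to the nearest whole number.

N̂ = 147·(41+1)/(7+1) = 147·42/8 = 6174/8 ≈ 771.8 → 772

N ≈ 772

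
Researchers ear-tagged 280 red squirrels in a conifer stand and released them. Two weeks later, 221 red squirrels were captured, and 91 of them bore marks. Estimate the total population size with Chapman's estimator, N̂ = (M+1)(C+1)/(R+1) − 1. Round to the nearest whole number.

N ≈ 677

N̂ = (280+1)(221+1)/(91+1) − 1 = 281·222/92 − 1
= 62382/92 − 1 ≈ 678.1 − 1 ≈ 677.1 → 677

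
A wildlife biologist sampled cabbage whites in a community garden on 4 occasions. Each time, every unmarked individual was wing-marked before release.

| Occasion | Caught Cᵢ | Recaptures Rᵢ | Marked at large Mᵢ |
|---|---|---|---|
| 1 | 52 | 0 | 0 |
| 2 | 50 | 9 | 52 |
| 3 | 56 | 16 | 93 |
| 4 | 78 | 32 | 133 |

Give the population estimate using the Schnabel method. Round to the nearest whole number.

Σ MᵢCᵢ = 0·52 + 52·50 + 93·56 + 133·78 = 0 + 2600 + 5208 + 10374 = 18182
Σ Rᵢ = 0 + 9 + 16 + 32 = 57
N̂ = 18182 / 57 ≈ 319.0 → 319

N ≈ 319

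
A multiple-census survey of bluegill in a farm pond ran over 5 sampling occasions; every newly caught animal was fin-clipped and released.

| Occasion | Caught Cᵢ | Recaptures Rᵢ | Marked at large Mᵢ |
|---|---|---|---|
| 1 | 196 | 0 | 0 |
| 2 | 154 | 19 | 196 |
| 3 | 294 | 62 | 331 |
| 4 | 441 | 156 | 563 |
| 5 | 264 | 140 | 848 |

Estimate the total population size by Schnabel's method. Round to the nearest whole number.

N ≈ 1591

Σ MᵢCᵢ = 0·196 + 196·154 + 331·294 + 563·441 + 848·264 = 0 + 30184 + 97314 + 248283 + 223872 = 599653
Σ Rᵢ = 0 + 19 + 62 + 156 + 140 = 377
N̂ = 599653 / 377 ≈ 1590.6 → 1591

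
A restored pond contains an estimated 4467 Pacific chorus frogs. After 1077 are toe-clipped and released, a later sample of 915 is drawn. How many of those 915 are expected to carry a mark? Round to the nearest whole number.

expected recaptures ≈ 221

The marked fraction of the population is 1077/4467, so in a sample of 915 expect C·(M/N) marked.
E[R] = 1077 × 915 / 4467 = 985455 / 4467 ≈ 220.6 → 221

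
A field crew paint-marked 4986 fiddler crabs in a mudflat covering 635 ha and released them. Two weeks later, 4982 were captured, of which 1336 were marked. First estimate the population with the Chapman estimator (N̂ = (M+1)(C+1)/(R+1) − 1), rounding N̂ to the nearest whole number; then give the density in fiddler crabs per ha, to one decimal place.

N̂ = 4987·4983/1337 − 1 = 24850221/1337 − 1 ≈ 18585.6 → 18586
Density = N̂ / area = 18586 / 635 ≈ 29.27 → 29.3 per ha

density ≈ 29.3 fiddler crabs per ha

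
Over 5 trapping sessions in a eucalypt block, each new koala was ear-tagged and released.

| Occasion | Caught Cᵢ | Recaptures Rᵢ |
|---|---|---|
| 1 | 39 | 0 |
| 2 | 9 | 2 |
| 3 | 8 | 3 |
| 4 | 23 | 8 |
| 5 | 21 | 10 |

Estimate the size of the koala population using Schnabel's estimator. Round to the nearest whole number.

Marked at large before each occasion: Mᵢ = Σⱼ<ᵢ (Cⱼ − Rⱼ) → M1=0, M2=39, M3=46, M4=51, M5=66
Σ MᵢCᵢ = 0·39 + 39·9 + 46·8 + 51·23 + 66·21 = 0 + 351 + 368 + 1173 + 1386 = 3278
Σ Rᵢ = 0 + 2 + 3 + 8 + 10 = 23
N̂ = 3278 / 23 ≈ 142.5 → 143

N ≈ 143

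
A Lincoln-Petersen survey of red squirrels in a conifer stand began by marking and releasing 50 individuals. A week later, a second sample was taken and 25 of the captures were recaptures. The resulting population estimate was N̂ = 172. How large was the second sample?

C = 86

From N = M·C/R: C = N·R / M = 172·25 / 50 = 4300 / 50 = 86.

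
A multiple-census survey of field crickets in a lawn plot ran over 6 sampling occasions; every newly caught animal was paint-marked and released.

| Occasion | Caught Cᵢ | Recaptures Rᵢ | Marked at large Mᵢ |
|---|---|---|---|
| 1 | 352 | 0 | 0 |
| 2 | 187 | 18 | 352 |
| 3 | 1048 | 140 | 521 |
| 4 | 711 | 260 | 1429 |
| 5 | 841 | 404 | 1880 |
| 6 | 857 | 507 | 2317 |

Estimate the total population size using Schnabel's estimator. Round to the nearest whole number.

Σ MᵢCᵢ = 0·352 + 352·187 + 521·1048 + 1429·711 + 1880·841 + 2317·857 = 0 + 65824 + 546008 + 1016019 + 1581080 + 1985669 = 5194600
Σ Rᵢ = 0 + 18 + 140 + 260 + 404 + 507 = 1329
N̂ = 5194600 / 1329 ≈ 3908.7 → 3909

N ≈ 3909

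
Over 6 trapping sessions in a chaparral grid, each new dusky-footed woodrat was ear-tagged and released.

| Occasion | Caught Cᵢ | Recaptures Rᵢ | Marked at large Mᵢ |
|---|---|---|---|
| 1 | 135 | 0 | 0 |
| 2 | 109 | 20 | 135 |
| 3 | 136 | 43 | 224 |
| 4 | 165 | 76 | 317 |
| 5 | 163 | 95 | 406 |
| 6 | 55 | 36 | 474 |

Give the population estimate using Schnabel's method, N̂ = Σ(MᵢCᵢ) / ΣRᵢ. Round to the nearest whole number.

N ≈ 703

Σ MᵢCᵢ = 0·135 + 135·109 + 224·136 + 317·165 + 406·163 + 474·55 = 0 + 14715 + 30464 + 52305 + 66178 + 26070 = 189732
Σ Rᵢ = 0 + 20 + 43 + 76 + 95 + 36 = 270
N̂ = 189732 / 270 ≈ 702.7 → 703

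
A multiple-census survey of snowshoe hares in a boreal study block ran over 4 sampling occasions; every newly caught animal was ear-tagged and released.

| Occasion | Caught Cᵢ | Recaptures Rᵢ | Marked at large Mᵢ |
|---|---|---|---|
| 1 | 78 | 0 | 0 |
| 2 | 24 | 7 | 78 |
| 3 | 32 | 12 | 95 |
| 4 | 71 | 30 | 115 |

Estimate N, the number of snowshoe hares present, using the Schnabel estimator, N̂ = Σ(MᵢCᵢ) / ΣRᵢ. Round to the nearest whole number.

Σ MᵢCᵢ = 0·78 + 78·24 + 95·32 + 115·71 = 0 + 1872 + 3040 + 8165 = 13077
Σ Rᵢ = 0 + 7 + 12 + 30 = 49
N̂ = 13077 / 49 ≈ 266.9 → 267

N ≈ 267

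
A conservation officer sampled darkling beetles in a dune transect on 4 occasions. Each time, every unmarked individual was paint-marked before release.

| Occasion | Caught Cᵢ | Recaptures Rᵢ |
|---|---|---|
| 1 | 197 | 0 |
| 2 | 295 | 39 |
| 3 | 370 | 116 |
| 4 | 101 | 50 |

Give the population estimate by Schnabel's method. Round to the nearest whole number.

Marked at large before each occasion: Mᵢ = Σⱼ<ᵢ (Cⱼ − Rⱼ) → M1=0, M2=197, M3=453, M4=707
Σ MᵢCᵢ = 0·197 + 197·295 + 453·370 + 707·101 = 0 + 58115 + 167610 + 71407 = 297132
Σ Rᵢ = 0 + 39 + 116 + 50 = 205
N̂ = 297132 / 205 ≈ 1449.4 → 1449

N ≈ 1449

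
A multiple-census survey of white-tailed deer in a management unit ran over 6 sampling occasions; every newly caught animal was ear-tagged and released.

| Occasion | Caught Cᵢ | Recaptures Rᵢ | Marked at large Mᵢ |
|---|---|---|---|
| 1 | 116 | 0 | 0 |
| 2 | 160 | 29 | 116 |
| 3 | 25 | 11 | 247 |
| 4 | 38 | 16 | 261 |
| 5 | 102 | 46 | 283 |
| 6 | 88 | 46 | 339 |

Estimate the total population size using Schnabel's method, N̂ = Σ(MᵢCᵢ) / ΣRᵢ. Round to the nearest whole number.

N ≈ 631

Σ MᵢCᵢ = 0·116 + 116·160 + 247·25 + 261·38 + 283·102 + 339·88 = 0 + 18560 + 6175 + 9918 + 28866 + 29832 = 93351
Σ Rᵢ = 0 + 29 + 11 + 16 + 46 + 46 = 148
N̂ = 93351 / 148 ≈ 630.8 → 631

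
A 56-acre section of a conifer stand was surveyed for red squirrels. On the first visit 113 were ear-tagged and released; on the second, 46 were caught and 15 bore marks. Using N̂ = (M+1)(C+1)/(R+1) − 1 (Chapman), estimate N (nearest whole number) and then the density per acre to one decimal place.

density ≈ 6.0 red squirrels per acre

N̂ = 114·47/16 − 1 = 5358/16 − 1 ≈ 333.9 → 334
Density = N̂ / area = 334 / 56 ≈ 5.96 → 6.0 per acre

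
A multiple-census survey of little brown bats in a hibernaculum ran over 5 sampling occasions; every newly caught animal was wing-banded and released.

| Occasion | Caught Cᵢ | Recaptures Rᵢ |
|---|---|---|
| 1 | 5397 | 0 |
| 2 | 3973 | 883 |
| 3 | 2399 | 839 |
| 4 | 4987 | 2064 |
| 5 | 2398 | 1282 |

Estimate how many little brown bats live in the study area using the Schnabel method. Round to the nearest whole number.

Marked at large before each occasion: Mᵢ = Σⱼ<ᵢ (Cⱼ − Rⱼ) → M1=0, M2=5397, M3=8487, M4=10047, M5=12970
Σ MᵢCᵢ = 0·5397 + 5397·3973 + 8487·2399 + 10047·4987 + 12970·2398 = 0 + 21442281 + 20360313 + 50104389 + 31102060 = 123009043
Σ Rᵢ = 0 + 883 + 839 + 2064 + 1282 = 5068
N̂ = 123009043 / 5068 ≈ 24271.7 → 24272

N ≈ 24,272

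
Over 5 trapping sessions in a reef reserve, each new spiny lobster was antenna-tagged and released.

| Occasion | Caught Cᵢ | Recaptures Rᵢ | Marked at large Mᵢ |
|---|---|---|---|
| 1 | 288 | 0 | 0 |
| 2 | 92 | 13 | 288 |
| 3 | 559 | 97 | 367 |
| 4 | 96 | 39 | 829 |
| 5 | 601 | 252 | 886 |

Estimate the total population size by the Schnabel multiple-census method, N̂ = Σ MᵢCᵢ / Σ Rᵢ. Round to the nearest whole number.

Σ MᵢCᵢ = 0·288 + 288·92 + 367·559 + 829·96 + 886·601 = 0 + 26496 + 205153 + 79584 + 532486 = 843719
Σ Rᵢ = 0 + 13 + 97 + 39 + 252 = 401
N̂ = 843719 / 401 ≈ 2104.0 → 2104

N ≈ 2104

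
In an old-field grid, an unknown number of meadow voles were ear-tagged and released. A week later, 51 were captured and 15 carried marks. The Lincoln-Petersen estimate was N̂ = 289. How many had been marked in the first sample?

From N = M·C/R: M = N·R / C = 289·15 / 51 = 4335 / 51 = 85.

M = 85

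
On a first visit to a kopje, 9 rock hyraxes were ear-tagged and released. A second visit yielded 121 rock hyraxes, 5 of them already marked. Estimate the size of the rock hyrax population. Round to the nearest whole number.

N ≈ 218

Lincoln-Petersen assumes M/N = R/C, so N = M·C / R.
N = (9 × 121) / 5 = 1089 / 5 ≈ 217.8 → 218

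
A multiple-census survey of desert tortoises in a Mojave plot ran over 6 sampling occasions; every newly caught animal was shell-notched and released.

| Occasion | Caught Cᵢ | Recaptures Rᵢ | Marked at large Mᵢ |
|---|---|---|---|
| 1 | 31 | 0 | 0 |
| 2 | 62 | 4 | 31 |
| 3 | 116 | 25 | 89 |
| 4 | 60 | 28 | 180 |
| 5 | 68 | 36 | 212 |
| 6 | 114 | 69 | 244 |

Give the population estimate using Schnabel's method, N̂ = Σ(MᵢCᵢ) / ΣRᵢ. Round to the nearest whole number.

Σ MᵢCᵢ = 0·31 + 31·62 + 89·116 + 180·60 + 212·68 + 244·114 = 0 + 1922 + 10324 + 10800 + 14416 + 27816 = 65278
Σ Rᵢ = 0 + 4 + 25 + 28 + 36 + 69 = 162
N̂ = 65278 / 162 ≈ 403.0 → 403

N ≈ 403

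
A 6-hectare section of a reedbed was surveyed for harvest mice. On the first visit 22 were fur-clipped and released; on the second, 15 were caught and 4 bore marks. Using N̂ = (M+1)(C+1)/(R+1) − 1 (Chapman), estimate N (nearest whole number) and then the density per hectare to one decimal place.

N̂ = 23·16/5 − 1 = 368/5 − 1 ≈ 72.6 → 73
Density = N̂ / area = 73 / 6 ≈ 12.17 → 12.2 per hectare

density ≈ 12.2 harvest mice per hectare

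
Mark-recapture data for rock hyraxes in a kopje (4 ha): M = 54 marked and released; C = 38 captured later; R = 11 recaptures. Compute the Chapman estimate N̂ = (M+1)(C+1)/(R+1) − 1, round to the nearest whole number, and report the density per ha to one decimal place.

density ≈ 44.5 rock hyraxes per ha

N̂ = 55·39/12 − 1 = 2145/12 − 1 ≈ 177.8 → 178
Density = N̂ / area = 178 / 4 ≈ 44.50 → 44.5 per ha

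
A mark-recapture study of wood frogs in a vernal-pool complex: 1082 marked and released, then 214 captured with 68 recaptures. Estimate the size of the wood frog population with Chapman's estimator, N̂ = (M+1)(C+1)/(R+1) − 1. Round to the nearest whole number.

N ≈ 3374

N̂ = (1082+1)(214+1)/(68+1) − 1 = 1083·215/69 − 1
= 232845/69 − 1 ≈ 3374.6 − 1 ≈ 3373.6 → 3374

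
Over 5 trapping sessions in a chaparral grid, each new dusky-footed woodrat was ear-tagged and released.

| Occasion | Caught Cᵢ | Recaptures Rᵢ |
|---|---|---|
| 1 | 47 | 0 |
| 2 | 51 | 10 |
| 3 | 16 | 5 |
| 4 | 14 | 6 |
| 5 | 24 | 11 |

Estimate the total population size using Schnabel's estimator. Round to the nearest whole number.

N ≈ 242

Marked at large before each occasion: Mᵢ = Σⱼ<ᵢ (Cⱼ − Rⱼ) → M1=0, M2=47, M3=88, M4=99, M5=107
Σ MᵢCᵢ = 0·47 + 47·51 + 88·16 + 99·14 + 107·24 = 0 + 2397 + 1408 + 1386 + 2568 = 7759
Σ Rᵢ = 0 + 10 + 5 + 6 + 11 = 32
N̂ = 7759 / 32 ≈ 242.47 → 242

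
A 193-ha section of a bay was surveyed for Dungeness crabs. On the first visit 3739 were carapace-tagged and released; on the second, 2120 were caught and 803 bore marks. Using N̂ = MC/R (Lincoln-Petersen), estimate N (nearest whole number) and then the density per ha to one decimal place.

density ≈ 51.1 Dungeness crabs per ha

N̂ = 3739·2120/803 = 7926680/803 ≈ 9871.3 → 9871
Density = N̂ / area = 9871 / 193 ≈ 51.145 → 51.1 per ha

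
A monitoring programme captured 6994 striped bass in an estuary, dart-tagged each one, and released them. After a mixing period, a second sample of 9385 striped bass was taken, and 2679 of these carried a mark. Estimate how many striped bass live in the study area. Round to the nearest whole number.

N ≈ 24,501

N = (6994 × 9385) / 2679 = 65638690 / 2679 ≈ 24501.2 → 24501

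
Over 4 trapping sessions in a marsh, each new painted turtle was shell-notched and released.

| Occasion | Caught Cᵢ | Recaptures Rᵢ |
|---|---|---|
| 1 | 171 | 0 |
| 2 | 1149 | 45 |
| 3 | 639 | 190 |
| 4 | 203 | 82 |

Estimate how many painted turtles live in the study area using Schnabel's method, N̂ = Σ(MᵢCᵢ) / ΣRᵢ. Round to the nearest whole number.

Marked at large before each occasion: Mᵢ = Σⱼ<ᵢ (Cⱼ − Rⱼ) → M1=0, M2=171, M3=1275, M4=1724
Σ MᵢCᵢ = 0·171 + 171·1149 + 1275·639 + 1724·203 = 0 + 196479 + 814725 + 349972 = 1361176
Σ Rᵢ = 0 + 45 + 190 + 82 = 317
N̂ = 1361176 / 317 ≈ 4293.9 → 4294

N ≈ 4294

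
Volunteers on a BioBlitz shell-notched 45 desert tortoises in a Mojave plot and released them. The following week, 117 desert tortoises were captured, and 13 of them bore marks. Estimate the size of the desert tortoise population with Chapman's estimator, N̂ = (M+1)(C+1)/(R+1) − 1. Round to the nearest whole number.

N̂ = (45+1)(117+1)/(13+1) − 1 = 46·118/14 − 1
= 5428/14 − 1 ≈ 387.7 − 1 ≈ 386.7 → 387

N ≈ 387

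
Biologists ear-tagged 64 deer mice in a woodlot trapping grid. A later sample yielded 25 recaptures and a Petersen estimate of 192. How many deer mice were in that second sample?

From N = M·C/R: C = N·R / M = 192·25 / 64 = 4800 / 64 = 75.

C = 75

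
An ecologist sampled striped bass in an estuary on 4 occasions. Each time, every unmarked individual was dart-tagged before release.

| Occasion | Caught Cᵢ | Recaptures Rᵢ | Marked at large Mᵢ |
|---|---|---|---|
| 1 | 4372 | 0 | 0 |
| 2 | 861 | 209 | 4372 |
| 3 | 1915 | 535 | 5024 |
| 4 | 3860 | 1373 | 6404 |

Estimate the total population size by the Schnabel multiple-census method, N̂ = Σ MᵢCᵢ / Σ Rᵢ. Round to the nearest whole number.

Σ MᵢCᵢ = 0·4372 + 4372·861 + 5024·1915 + 6404·3860 = 0 + 3764292 + 9620960 + 24719440 = 38104692
Σ Rᵢ = 0 + 209 + 535 + 1373 = 2117
N̂ = 38104692 / 2117 ≈ 17999.4 → 17999

N ≈ 17,999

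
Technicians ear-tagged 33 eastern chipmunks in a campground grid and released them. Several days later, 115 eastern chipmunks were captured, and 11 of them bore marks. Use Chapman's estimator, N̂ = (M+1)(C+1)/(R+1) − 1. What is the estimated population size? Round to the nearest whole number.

N̂ = (33+1)(115+1)/(11+1) − 1 = 34·116/12 − 1
= 3944/12 − 1 ≈ 328.7 − 1 ≈ 327.7 → 328

N ≈ 328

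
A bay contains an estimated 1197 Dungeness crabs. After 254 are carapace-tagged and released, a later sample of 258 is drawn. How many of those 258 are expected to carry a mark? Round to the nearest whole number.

Expected recaptures E[R] = M·C / N.
E[R] = 254 × 258 / 1197 = 65532 / 1197 ≈ 54.7 → 55

expected recaptures ≈ 55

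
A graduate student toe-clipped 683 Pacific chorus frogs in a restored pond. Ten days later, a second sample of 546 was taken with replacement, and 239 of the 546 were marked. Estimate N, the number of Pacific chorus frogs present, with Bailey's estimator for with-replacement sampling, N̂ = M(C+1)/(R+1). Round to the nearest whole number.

N ≈ 1557

N̂ = 683·(546+1)/(239+1) = 683·547/240 = 373601/240 ≈ 1556.7 → 1557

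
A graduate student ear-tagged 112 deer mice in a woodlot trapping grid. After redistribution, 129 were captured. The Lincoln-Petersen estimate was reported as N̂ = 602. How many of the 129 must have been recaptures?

R = 24

From N = M·C/R: R = M·C / N = 112·129 / 602 = 14448 / 602 = 24.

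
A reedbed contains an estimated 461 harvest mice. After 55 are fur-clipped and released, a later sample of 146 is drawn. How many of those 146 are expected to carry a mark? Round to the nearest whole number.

The marked fraction of the population is 55/461, so in a sample of 146 expect C·(M/N) marked.
E[R] = 55 × 146 / 461 = 8030 / 461 ≈ 17.4 → 17

expected recaptures ≈ 17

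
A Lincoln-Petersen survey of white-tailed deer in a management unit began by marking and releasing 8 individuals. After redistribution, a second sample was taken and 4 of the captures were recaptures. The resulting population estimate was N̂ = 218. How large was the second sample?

From N = M·C/R: C = N·R / M = 218·4 / 8 = 872 / 8 = 109.

C = 109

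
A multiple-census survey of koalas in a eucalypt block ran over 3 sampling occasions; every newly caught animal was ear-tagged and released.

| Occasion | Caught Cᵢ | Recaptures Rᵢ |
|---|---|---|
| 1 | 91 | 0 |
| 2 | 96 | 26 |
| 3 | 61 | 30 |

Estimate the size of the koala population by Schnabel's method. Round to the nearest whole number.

N ≈ 331

Marked at large before each occasion: Mᵢ = Σⱼ<ᵢ (Cⱼ − Rⱼ) → M1=0, M2=91, M3=161
Σ MᵢCᵢ = 0·91 + 91·96 + 161·61 = 0 + 8736 + 9821 = 18557
Σ Rᵢ = 0 + 26 + 30 = 56
N̂ = 18557 / 56 ≈ 331.4 → 331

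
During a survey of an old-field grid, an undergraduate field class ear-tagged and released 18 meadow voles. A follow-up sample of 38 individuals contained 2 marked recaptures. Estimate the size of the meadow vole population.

N = 342

N = (18 × 38) / 2 = 684 / 2 = 342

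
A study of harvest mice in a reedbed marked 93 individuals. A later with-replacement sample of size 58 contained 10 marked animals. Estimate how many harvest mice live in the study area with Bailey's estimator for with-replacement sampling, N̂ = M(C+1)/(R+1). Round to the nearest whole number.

N̂ = 93·(58+1)/(10+1) = 93·59/11 = 5487/11 ≈ 498.8 → 499

N ≈ 499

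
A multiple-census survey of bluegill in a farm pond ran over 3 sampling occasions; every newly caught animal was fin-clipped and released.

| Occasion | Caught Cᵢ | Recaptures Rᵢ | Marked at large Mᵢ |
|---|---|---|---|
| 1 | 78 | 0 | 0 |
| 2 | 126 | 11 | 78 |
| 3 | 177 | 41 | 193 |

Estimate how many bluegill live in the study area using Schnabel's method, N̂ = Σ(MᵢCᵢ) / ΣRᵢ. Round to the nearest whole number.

Σ MᵢCᵢ = 0·78 + 78·126 + 193·177 = 0 + 9828 + 34161 = 43989
Σ Rᵢ = 0 + 11 + 41 = 52
N̂ = 43989 / 52 ≈ 845.9 → 846

N ≈ 846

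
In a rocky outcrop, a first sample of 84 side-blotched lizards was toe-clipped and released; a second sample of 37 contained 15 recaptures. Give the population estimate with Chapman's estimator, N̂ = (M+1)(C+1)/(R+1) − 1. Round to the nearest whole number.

N ≈ 201

N̂ = (84+1)(37+1)/(15+1) − 1 = 85·38/16 − 1
= 3230/16 − 1 ≈ 201.9 − 1 ≈ 200.9 → 201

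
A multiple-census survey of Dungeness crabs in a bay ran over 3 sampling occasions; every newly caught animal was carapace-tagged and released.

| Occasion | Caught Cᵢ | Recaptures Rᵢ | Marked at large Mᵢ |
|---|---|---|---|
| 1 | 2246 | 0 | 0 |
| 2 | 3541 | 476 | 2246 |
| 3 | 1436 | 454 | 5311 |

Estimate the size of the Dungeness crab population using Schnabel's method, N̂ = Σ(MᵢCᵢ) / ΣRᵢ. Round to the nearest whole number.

N ≈ 16,752

Σ MᵢCᵢ = 0·2246 + 2246·3541 + 5311·1436 = 0 + 7953086 + 7626596 = 15579682
Σ Rᵢ = 0 + 476 + 454 = 930
N̂ = 15579682 / 930 ≈ 16752.3 → 16752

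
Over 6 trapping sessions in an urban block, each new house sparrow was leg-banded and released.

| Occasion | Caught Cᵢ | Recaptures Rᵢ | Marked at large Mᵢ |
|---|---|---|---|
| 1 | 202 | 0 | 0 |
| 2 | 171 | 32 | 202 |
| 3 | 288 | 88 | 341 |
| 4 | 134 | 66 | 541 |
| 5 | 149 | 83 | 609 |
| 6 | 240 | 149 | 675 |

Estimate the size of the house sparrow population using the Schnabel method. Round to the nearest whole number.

Σ MᵢCᵢ = 0·202 + 202·171 + 341·288 + 541·134 + 609·149 + 675·240 = 0 + 34542 + 98208 + 72494 + 90741 + 162000 = 457985
Σ Rᵢ = 0 + 32 + 88 + 66 + 83 + 149 = 418
N̂ = 457985 / 418 ≈ 1095.7 → 1096

N ≈ 1096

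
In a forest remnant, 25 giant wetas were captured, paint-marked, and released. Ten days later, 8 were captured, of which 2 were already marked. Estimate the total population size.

N = 100

If marked individuals mix randomly, R/C ≈ M/N, giving N ≈ M·C/R.
N = (25 × 8) / 2 = 200 / 2 = 100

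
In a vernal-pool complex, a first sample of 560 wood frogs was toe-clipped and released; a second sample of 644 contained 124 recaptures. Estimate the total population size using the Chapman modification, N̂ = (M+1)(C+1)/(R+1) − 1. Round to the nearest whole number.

N̂ = (560+1)(644+1)/(124+1) − 1 = 561·645/125 − 1
= 361845/125 − 1 ≈ 2894.8 − 1 ≈ 2893.8 → 2894

N ≈ 2894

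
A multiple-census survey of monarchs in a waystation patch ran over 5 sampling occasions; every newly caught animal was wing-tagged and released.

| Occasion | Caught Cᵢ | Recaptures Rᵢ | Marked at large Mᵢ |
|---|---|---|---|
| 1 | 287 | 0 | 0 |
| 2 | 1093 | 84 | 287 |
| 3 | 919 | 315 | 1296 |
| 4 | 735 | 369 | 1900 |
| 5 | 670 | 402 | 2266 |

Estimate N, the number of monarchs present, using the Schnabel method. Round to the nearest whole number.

Σ MᵢCᵢ = 0·287 + 287·1093 + 1296·919 + 1900·735 + 2266·670 = 0 + 313691 + 1191024 + 1396500 + 1518220 = 4419435
Σ Rᵢ = 0 + 84 + 315 + 369 + 402 = 1170
N̂ = 4419435 / 1170 ≈ 3777.3 → 3777

N ≈ 3777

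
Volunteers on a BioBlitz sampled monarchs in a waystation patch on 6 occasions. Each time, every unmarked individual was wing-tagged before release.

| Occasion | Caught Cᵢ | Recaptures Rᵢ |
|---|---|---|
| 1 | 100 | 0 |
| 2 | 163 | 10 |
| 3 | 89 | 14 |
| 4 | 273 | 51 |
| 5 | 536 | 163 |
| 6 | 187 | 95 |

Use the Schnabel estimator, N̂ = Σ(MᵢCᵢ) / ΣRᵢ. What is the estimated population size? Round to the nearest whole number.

Marked at large before each occasion: Mᵢ = Σⱼ<ᵢ (Cⱼ − Rⱼ) → M1=0, M2=100, M3=253, M4=328, M5=550, M6=923
Σ MᵢCᵢ = 0·100 + 100·163 + 253·89 + 328·273 + 550·536 + 923·187 = 0 + 16300 + 22517 + 89544 + 294800 + 172601 = 595762
Σ Rᵢ = 0 + 10 + 14 + 51 + 163 + 95 = 333
N̂ = 595762 / 333 ≈ 1789.1 → 1789

N ≈ 1789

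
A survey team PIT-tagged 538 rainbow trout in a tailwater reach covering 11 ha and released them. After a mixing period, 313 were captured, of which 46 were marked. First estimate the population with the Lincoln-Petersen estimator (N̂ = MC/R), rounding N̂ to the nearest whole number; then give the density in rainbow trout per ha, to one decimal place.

density ≈ 332.8 rainbow trout per ha

N̂ = 538·313/46 = 168394/46 ≈ 3660.7 → 3661
Density = N̂ / area = 3661 / 11 ≈ 332.82 → 332.8 per ha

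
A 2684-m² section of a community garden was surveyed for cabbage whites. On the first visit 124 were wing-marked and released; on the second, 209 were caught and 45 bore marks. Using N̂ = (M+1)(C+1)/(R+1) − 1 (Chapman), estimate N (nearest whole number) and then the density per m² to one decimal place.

N̂ = 125·210/46 − 1 = 26250/46 − 1 ≈ 569.7 → 570
Density = N̂ / area = 570 / 2684 ≈ 0.21 → 0.2 per m²

density ≈ 0.2 cabbage whites per m²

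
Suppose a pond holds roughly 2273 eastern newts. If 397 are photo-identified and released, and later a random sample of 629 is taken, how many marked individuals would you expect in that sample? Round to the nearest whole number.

The marked fraction of the population is 397/2273, so in a sample of 629 expect C·(M/N) marked.
E[R] = 397 × 629 / 2273 = 249713 / 2273 ≈ 109.9 → 110

expected recaptures ≈ 110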